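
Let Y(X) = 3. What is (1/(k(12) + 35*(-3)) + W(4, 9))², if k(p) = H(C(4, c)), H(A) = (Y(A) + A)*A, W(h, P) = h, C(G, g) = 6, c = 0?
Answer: 41209/2601 ≈ 15.844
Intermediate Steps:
H(A) = A*(3 + A) (H(A) = (3 + A)*A = A*(3 + A))
k(p) = 54 (k(p) = 6*(3 + 6) = 6*9 = 54)
(1/(k(12) + 35*(-3)) + W(4, 9))² = (1/(54 + 35*(-3)) + 4)² = (1/(54 - 105) + 4)² = (1/(-51) + 4)² = (-1/51 + 4)² = (203/51)² = 41209/2601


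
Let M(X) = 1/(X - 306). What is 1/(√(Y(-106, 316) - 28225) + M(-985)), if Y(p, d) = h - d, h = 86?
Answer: -1291/47425407856 - 1666681*I*√28455/47425407856 ≈ -2.7222e-8 - 0.0059282*I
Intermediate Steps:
M(X) = 1/(-306 + X)
Y(p, d) = 86 - d
1/(√(Y(-106, 316) - 28225) + M(-985)) = 1/(√((86 - 1*316) - 28225) + 1/(-306 - 985)) = 1/(√((86 - 316) - 28225) + 1/(-1291)) = 1/(√(-230 - 28225) - 1/1291) = 1/(√(-28455) - 1/1291) = 1/(I*√28455 - 1/1291) = 1/(-1/1291 + I*√28455)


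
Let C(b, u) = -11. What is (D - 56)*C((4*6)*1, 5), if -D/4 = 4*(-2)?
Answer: 264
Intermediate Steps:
D = 32 (D = -16*(-2) = -4*(-8) = 32)
(D - 56)*C((4*6)*1, 5) = (32 - 56)*(-11) = -24*(-11) = 264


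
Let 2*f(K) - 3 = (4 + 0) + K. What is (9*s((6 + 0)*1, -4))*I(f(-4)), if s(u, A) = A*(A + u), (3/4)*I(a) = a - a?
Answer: 0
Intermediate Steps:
f(K) = 7/2 + K/2 (f(K) = 3/2 + ((4 + 0) + K)/2 = 3/2 + (4 + K)/2 = 3/2 + (2 + K/2) = 7/2 + K/2)
I(a) = 0 (I(a) = 4*(a - a)/3 = (4/3)*0 = 0)
(9*s((6 + 0)*1, -4))*I(f(-4)) = (9*(-4*(-4 + (6 + 0)*1)))*0 = (9*(-4*(-4 + 6*1)))*0 = (9*(-4*(-4 + 6)))*0 = (9*(-4*2))*0 = (9*(-8))*0 = -72*0 = 0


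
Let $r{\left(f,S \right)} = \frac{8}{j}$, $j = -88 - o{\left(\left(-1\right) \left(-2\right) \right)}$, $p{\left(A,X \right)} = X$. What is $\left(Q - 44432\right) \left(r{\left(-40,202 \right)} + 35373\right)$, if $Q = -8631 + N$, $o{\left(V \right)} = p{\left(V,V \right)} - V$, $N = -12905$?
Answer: $- \frac{25668280736}{11} \approx -2.3335 \cdot 10^{9}$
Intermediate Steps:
$o{\left(V \right)} = 0$ ($o{\left(V \right)} = V - V = 0$)
$j = -88$ ($j = -88 - 0 = -88 + 0 = -88$)
$r{\left(f,S \right)} = - \frac{1}{11}$ ($r{\left(f,S \right)} = \frac{8}{-88} = 8 \left(- \frac{1}{88}\right) = - \frac{1}{11}$)
$Q = -21536$ ($Q = -8631 - 12905 = -21536$)
$\left(Q - 44432\right) \left(r{\left(-40,202 \right)} + 35373\right) = \left(-21536 - 44432\right) \left(- \frac{1}{11} + 35373\right) = \left(-65968\right) \frac{389102}{11} = - \frac{25668280736}{11}$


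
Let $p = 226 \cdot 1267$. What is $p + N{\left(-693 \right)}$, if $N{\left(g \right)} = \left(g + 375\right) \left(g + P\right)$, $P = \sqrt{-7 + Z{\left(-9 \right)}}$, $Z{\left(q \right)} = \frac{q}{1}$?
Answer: $506716 - 1272 i \approx 5.0672 \cdot 10^{5} - 1272.0 i$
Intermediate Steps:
$Z{\left(q \right)} = q$ ($Z{\left(q \right)} = q 1 = q$)
$p = 286342$
$P = 4 i$ ($P = \sqrt{-7 - 9} = \sqrt{-16} = 4 i \approx 4.0 i$)
$N{\left(g \right)} = \left(375 + g\right) \left(g + 4 i\right)$ ($N{\left(g \right)} = \left(g + 375\right) \left(g + 4 i\right) = \left(375 + g\right) \left(g + 4 i\right)$)
$p + N{\left(-693 \right)} = 286342 + \left(\left(-693\right)^{2} + 1500 i - 693 \left(375 + 4 i\right)\right) = 286342 + \left(480249 + 1500 i - \left(259875 + 2772 i\right)\right) = 286342 + \left(220374 - 1272 i\right) = 506716 - 1272 i$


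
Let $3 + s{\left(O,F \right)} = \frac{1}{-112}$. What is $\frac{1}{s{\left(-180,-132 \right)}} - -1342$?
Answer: $\frac{452142}{337} \approx 1341.7$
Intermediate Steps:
$s{\left(O,F \right)} = - \frac{337}{112}$ ($s{\left(O,F \right)} = -3 + \frac{1}{-112} = -3 - \frac{1}{112} = - \frac{337}{112}$)
$\frac{1}{s{\left(-180,-132 \right)}} - -1342 = \frac{1}{- \frac{337}{112}} - -1342 = - \frac{112}{337} + 1342 = \frac{452142}{337}$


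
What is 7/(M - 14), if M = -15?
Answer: -7/29 ≈ -0.24138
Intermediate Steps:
7/(M - 14) = 7/(-15 - 14) = 7/(-29) = 7*(-1/29) = -7/29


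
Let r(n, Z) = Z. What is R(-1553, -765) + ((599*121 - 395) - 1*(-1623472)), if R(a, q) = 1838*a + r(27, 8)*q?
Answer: -1164978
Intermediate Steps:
R(a, q) = 8*q + 1838*a (R(a, q) = 1838*a + 8*q = 8*q + 1838*a)
R(-1553, -765) + ((599*121 - 395) - 1*(-1623472)) = (8*(-765) + 1838*(-1553)) + ((599*121 - 395) - 1*(-1623472)) = (-6120 - 2854414) + ((72479 - 395) + 1623472) = -2860534 + (72084 + 1623472) = -2860534 + 1695556 = -1164978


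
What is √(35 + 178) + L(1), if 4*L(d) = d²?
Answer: ¼ + √213 ≈ 14.845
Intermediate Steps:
L(d) = d²/4
√(35 + 178) + L(1) = √(35 + 178) + (¼)*1² = √213 + (¼)*1 = √213 + ¼ = ¼ + √213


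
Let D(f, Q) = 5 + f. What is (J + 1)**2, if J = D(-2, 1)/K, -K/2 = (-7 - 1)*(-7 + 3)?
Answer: 3721/4096 ≈ 0.90845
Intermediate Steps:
K = -64 (K = -2*(-7 - 1)*(-7 + 3) = -(-16)*(-4) = -2*32 = -64)
J = -3/64 (J = (5 - 2)/(-64) = 3*(-1/64) = -3/64 ≈ -0.046875)
(J + 1)**2 = (-3/64 + 1)**2 = (61/64)**2 = 3721/4096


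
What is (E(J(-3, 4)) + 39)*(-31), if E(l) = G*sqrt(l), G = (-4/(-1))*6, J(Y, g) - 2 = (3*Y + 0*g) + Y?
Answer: -1209 - 744*I*sqrt(10) ≈ -1209.0 - 2352.7*I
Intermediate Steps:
J(Y, g) = 2 + 4*Y (J(Y, g) = 2 + ((3*Y + 0*g) + Y) = 2 + ((3*Y + 0) + Y) = 2 + (3*Y + Y) = 2 + 4*Y)
G = 24 (G = -1*(-4)*6 = 4*6 = 24)
E(l) = 24*sqrt(l)
(E(J(-3, 4)) + 39)*(-31) = (24*sqrt(2 + 4*(-3)) + 39)*(-31) = (24*sqrt(2 - 12) + 39)*(-31) = (24*sqrt(-10) + 39)*(-31) = (24*(I*sqrt(10)) + 39)*(-31) = (24*I*sqrt(10) + 39)*(-31) = (39 + 24*I*sqrt(10))*(-31) = -1209 - 744*I*sqrt(10)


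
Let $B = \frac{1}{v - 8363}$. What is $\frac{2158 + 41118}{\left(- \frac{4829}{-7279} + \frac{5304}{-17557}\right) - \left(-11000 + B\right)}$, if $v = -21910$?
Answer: $\frac{41856663839844561}{10639579143218551} \approx 3.9341$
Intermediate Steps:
$B = - \frac{1}{30273}$ ($B = \frac{1}{-21910 - 8363} = \frac{1}{-30273} = - \frac{1}{30273} \approx -3.3033 \cdot 10^{-5}$)
$\frac{2158 + 41118}{\left(- \frac{4829}{-7279} + \frac{5304}{-17557}\right) - \left(-11000 + B\right)} = \frac{2158 + 41118}{\left(- \frac{4829}{-7279} + \frac{5304}{-17557}\right) + \left(11000 - - \frac{1}{30273}\right)} = \frac{43276}{\left(\left(-4829\right) \left(- \frac{1}{7279}\right) + 5304 \left(- \frac{1}{17557}\right)\right) + \left(11000 + \frac{1}{30273}\right)} = \frac{43276}{\left(\frac{4829}{7279} - \frac{5304}{17557}\right) + \frac{333003001}{30273}} = \frac{43276}{\frac{46174937}{127797403} + \frac{333003001}{30273}} = \frac{43276}{\frac{42558316572874204}{3868810781019}} = 43276 \cdot \frac{3868810781019}{42558316572874204} = \frac{41856663839844561}{10639579143218551}$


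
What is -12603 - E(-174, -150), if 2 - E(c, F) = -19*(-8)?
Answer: -12453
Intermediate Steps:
E(c, F) = -150 (E(c, F) = 2 - (-19)*(-8) = 2 - 1*152 = 2 - 152 = -150)
-12603 - E(-174, -150) = -12603 - 1*(-150) = -12603 + 150 = -12453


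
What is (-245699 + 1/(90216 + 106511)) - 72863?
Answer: -62669746573/196727 ≈ -3.1856e+5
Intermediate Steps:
(-245699 + 1/(90216 + 106511)) - 72863 = (-245699 + 1/196727) - 72863 = -48335627172/196727 - 72863 = -62669746573/196727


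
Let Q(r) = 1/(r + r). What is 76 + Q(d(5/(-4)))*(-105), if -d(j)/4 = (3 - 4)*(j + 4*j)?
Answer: 781/10 ≈ 78.100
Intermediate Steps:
d(j) = 20*j (d(j) = -4*(3 - 4)*(j + 4*j) = -(-4)*5*j = -(-20)*j = 20*j)
Q(r) = 1/(2*r)
76 + Q(d(5/(-4)))*(-105) = 76 + (1/(2*((20*(5/(-4))))))*(-105) = 76 + (1/(2*((20*(5*(-¼))))))*(-105) = 76 + (1/(2*((20*(-5/4)))))*(-105) = 76 + ((½)/(-25))*(-105) = 76 + ((½)*(-1/25))*(-105) = 76 - 1/50*(-105) = 76 + 21/10 = 781/10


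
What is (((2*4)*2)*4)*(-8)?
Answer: -512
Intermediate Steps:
(((2*4)*2)*4)*(-8) = ((8*2)*4)*(-8) = (16*4)*(-8) = 64*(-8) = -512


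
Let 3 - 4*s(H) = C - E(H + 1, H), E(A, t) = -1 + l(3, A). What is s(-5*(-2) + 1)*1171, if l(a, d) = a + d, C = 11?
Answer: 3513/2 ≈ 1756.5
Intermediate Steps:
E(A, t) = 2 + A (E(A, t) = -1 + (3 + A) = 2 + A)
s(H) = -5/4 + H/4 (s(H) = 3/4 - (11 - (2 + (H + 1)))/4 = 3/4 - (11 - (2 + (1 + H)))/4 = 3/4 - (11 - (3 + H))/4 = 3/4 - (11 + (-3 - H))/4 = 3/4 - (8 - H)/4 = 3/4 + (-2 + H/4) = -5/4 + H/4)
s(-5*(-2) + 1)*1171 = (-5/4 + (-5*(-2) + 1)/4)*1171 = (-5/4 + (10 + 1)/4)*1171 = (-5/4 + (1/4)*11)*1171 = (-5/4 + 11/4)*1171 = (3/2)*1171 = 3513/2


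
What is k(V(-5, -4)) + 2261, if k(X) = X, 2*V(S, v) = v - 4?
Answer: 2257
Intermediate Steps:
V(S, v) = -2 + v/2 (V(S, v) = (v - 4)/2 = (-4 + v)/2 = -2 + v/2)
k(V(-5, -4)) + 2261 = (-2 + (½)*(-4)) + 2261 = (-2 - 2) + 2261 = -4 + 2261 = 2257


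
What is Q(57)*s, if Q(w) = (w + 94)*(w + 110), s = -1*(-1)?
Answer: 25217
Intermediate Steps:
s = 1
Q(w) = (94 + w)*(110 + w)
Q(57)*s = (10340 + 57**2 + 204*57)*1 = (10340 + 3249 + 11628)*1 = 25217*1 = 25217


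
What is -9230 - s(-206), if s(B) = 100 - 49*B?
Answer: -19424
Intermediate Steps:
-9230 - s(-206) = -9230 - (100 - 49*(-206)) = -9230 - (100 + 10094) = -9230 - 1*10194 = -9230 - 10194 = -19424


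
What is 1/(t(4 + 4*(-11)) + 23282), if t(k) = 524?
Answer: 1/23806 ≈ 4.2006e-5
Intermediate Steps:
1/(t(4 + 4*(-11)) + 23282) = 1/(524 + 23282) = 1/23806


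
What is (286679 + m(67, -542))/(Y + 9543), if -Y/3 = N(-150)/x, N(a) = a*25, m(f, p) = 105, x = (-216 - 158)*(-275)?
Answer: 18434834/613443 ≈ 30.051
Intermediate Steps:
x = 102850 (x = -374*(-275) = 102850)
N(a) = 25*a
Y = 225/2057 (Y = -3*25*(-150)/102850 = -(-11250)/102850 = -3*(-75/2057) = 225/2057 ≈ 0.10938)
(286679 + m(67, -542))/(Y + 9543) = (286679 + 105)/(225/2057 + 9543) = 286784/(19630176/2057) = 286784*(2057/19630176) = 18434834/613443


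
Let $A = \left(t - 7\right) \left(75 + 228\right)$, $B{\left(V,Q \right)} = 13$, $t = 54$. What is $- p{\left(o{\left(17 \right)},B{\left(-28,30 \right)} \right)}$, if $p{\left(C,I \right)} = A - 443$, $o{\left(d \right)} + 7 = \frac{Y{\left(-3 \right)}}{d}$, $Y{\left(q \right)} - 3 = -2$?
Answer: $-13798$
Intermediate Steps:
$Y{\left(q \right)} = 1$ ($Y{\left(q \right)} = 3 - 2 = 1$)
$A = 14241$ ($A = \left(54 - 7\right) \left(75 + 228\right) = 47 \cdot 303 = 14241$)
$o{\left(d \right)} = -7 + \frac{1}{d}$ ($o{\left(d \right)} = -7 + 1 \frac{1}{d} = -7 + \frac{1}{d}$)
$p{\left(C,I \right)} = 13798$ ($p{\left(C,I \right)} = 14241 - 443 = 13798$)
$- p{\left(o{\left(17 \right)},B{\left(-28,30 \right)} \right)} = \left(-1\right) 13798 = -13798$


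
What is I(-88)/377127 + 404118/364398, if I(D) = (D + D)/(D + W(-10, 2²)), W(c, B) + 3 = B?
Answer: 2209865919305/1992652705917 ≈ 1.1090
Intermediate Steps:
W(c, B) = -3 + B
I(D) = 2*D/(1 + D) (I(D) = (D + D)/(D + (-3 + 2²)) = (2*D)/(D + (-3 + 4)) = (2*D)/(D + 1) = (2*D)/(1 + D) = 2*D/(1 + D))
I(-88)/377127 + 404118/364398 = (2*(-88)/(1 - 88))/377127 + 404118/364398 = (2*(-88)/(-87))*(1/377127) + 404118*(1/364398) = (2*(-88)*(-1/87))*(1/377127) + 67353/60733 = (176/87)*(1/377127) + 67353/60733 = 176/32810049 + 67353/60733 = 2209865919305/1992652705917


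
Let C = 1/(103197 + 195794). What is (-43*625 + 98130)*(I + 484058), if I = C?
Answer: 10312663860306145/298991 ≈ 3.4492e+10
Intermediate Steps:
C = 1/298991 ≈ 3.3446e-6
I = 1/298991 ≈ 3.3446e-6
(-43*625 + 98130)*(I + 484058) = (-43*625 + 98130)*(1/298991 + 484058) = (-26875 + 98130)*(144728985479/298991) = 71255*(144728985479/298991) = 10312663860306145/298991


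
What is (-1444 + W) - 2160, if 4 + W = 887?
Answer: -2721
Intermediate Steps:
W = 883 (W = -4 + 887 = 883)
(-1444 + W) - 2160 = (-1444 + 883) - 2160 = -561 - 2160 = -2721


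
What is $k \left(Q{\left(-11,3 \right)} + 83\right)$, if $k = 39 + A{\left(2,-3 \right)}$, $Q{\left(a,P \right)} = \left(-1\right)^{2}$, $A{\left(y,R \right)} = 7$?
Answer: $3864$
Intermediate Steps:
$Q{\left(a,P \right)} = 1$
$k = 46$ ($k = 39 + 7 = 46$)
$k \left(Q{\left(-11,3 \right)} + 83\right) = 46 \left(1 + 83\right) = 46 \cdot 84 = 3864$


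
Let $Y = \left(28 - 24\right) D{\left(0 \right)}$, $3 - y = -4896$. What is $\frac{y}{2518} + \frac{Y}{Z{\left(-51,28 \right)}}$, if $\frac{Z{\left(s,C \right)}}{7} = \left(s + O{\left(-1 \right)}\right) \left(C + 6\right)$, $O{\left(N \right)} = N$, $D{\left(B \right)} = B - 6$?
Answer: $\frac{7586307}{3895346} \approx 1.9475$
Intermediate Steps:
$D{\left(B \right)} = -6 + B$ ($D{\left(B \right)} = B - 6 = -6 + B$)
$y = 4899$ ($y = 3 - -4896 = 3 + 4896 = 4899$)
$Y = -24$ ($Y = \left(28 - 24\right) \left(-6 + 0\right) = 4 \left(-6\right) = -24$)
$Z{\left(s,C \right)} = 7 \left(-1 + s\right) \left(6 + C\right)$ ($Z{\left(s,C \right)} = 7 \left(s - 1\right) \left(C + 6\right) = 7 \left(-1 + s\right) \left(6 + C\right)$)
$\frac{y}{2518} + \frac{Y}{Z{\left(-51,28 \right)}} = \frac{4899}{2518} - \frac{24}{-42 - 196 + 42 \left(-51\right) + 7 \cdot 28 \left(-51\right)} = 4899 \cdot \frac{1}{2518} - \frac{24}{-42 - 196 - 2142 - 9996} = \frac{4899}{2518} - \frac{24}{-12376} = \frac{4899}{2518} - - \frac{3}{1547} = \frac{4899}{2518} + \frac{3}{1547} = \frac{7586307}{3895346}$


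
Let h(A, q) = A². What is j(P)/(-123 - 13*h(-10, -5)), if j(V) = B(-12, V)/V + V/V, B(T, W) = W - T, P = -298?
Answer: -292/212027 ≈ -0.0013772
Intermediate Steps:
j(V) = 1 + (12 + V)/V (j(V) = (V - 1*(-12))/V + V/V = (V + 12)/V + 1 = (12 + V)/V + 1 = 1 + (12 + V)/V)
j(P)/(-123 - 13*h(-10, -5)) = (2 + 12/(-298))/(-123 - 13*(-10)²) = (2 + 12*(-1/298))/(-123 - 13*100) = (2 - 6/149)/(-123 - 1300) = (292/149)/(-1423) = (292/149)*(-1/1423) = -292/212027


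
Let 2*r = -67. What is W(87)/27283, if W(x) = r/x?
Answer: -67/4747242 ≈ -1.4113e-5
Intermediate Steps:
r = -67/2 (r = (½)*(-67) = -67/2 ≈ -33.500)
W(x) = -67/(2*x)
W(87)/27283 = -67/2/87/27283 = -67/2*1/87*(1/27283) = -67/174*1/27283 = -67/4747242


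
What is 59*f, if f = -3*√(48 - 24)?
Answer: -354*√6 ≈ -867.12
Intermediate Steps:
f = -6*√6 ≈ -14.697
59*f = 59*(-6*√6) = -354*√6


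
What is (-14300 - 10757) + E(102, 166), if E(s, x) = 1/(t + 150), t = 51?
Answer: -5036456/201 ≈ -25057.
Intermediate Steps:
E(s, x) = 1/201 (E(s, x) = 1/(51 + 150) = 1/201)
(-14300 - 10757) + E(102, 166) = (-14300 - 10757) + 1/201 = -25057 + 1/201 = -5036456/201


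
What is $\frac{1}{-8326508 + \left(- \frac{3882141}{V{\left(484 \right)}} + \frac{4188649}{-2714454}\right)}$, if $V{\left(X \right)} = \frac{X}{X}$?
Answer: $- \frac{2714454}{33139820301295} \approx -8.1909 \cdot 10^{-8}$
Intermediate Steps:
$V{\left(X \right)} = 1$
$\frac{1}{-8326508 + \left(- \frac{3882141}{V{\left(484 \right)}} + \frac{4188649}{-2714454}\right)} = \frac{1}{-8326508 + \left(- \frac{3882141}{1} + \frac{4188649}{-2714454}\right)} = \frac{1}{-8326508 + \left(\left(-3882141\right) 1 + 4188649 \left(- \frac{1}{2714454}\right)\right)} = \frac{1}{-8326508 - \frac{10537897354663}{2714454}} = \frac{1}{- \frac{33139820301295}{2714454}} = - \frac{2714454}{33139820301295}$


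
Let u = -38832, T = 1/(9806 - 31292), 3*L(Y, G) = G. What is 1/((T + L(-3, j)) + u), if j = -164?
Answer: -7162/278506307 ≈ -2.5716e-5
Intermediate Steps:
L(Y, G) = G/3
T = -1/21486 (T = 1/(-21486) = -1/21486 ≈ -4.6542e-5)
1/((T + L(-3, j)) + u) = 1/((-1/21486 + (⅓)*(-164)) - 38832) = 1/((-1/21486 - 164/3) - 38832) = 1/(-391523/7162 - 38832) = 1/(-278506307/7162) = -7162/278506307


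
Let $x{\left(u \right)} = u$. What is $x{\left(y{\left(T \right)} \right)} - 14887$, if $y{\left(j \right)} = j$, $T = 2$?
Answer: $-14885$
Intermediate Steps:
$x{\left(y{\left(T \right)} \right)} - 14887 = 2 - 14887 = -14885$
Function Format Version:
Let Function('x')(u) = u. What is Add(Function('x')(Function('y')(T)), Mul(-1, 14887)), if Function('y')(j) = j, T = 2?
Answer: -14885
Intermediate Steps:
Add(Function('x')(Function('y')(T)), Mul(-1, 14887)) = Add(2, Mul(-1, 14887)) = Add(2, -14887) = -14885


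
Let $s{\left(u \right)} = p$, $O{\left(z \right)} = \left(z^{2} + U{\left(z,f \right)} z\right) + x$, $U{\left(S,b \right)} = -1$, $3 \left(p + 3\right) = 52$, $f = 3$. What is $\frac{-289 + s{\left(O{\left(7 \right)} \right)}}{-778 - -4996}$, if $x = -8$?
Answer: $- \frac{412}{6327} \approx -0.065118$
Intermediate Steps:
$p = \frac{43}{3}$ ($p = -3 + \frac{1}{3} \cdot 52 = -3 + \frac{52}{3} = \frac{43}{3} \approx 14.333$)
$O{\left(z \right)} = -8 + z^{2} - z$ ($O{\left(z \right)} = \left(z^{2} - z\right) - 8 = -8 + z^{2} - z$)
$s{\left(u \right)} = \frac{43}{3}$
$\frac{-289 + s{\left(O{\left(7 \right)} \right)}}{-778 - -4996} = \frac{-289 + \frac{43}{3}}{-778 - -4996} = - \frac{824}{3 \left(-778 + 4996\right)} = - \frac{824}{3 \cdot 4218} = \left(- \frac{824}{3}\right) \frac{1}{4218} = - \frac{412}{6327}$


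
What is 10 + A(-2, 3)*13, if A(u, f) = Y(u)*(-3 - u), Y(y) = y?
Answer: 36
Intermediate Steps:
A(u, f) = u*(-3 - u)
10 + A(-2, 3)*13 = 10 - 1*(-2)*(3 - 2)*13 = 10 - 1*(-2)*1*13 = 10 + 2*13 = 10 + 26 = 36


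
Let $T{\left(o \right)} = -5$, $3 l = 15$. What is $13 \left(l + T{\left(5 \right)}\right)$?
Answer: $0$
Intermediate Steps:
$l = 5$ ($l = \frac{1}{3} \cdot 15 = 5$)
$13 \left(l + T{\left(5 \right)}\right) = 13 \left(5 - 5\right) = 13 \cdot 0 = 0$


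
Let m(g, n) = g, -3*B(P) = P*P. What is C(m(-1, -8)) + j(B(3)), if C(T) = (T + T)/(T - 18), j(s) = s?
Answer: -55/19 ≈ -2.8947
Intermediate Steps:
B(P) = -P**2/3 (B(P) = -P*P/3 = -P**2/3)
C(T) = 2*T/(-18 + T) (C(T) = (2*T)/(-18 + T) = 2*T/(-18 + T))
C(m(-1, -8)) + j(B(3)) = 2*(-1)/(-18 - 1) - 1/3*3**2 = 2*(-1)/(-19) - 1/3*9 = 2*(-1)*(-1/19) - 3 = 2/19 - 3 = -55/19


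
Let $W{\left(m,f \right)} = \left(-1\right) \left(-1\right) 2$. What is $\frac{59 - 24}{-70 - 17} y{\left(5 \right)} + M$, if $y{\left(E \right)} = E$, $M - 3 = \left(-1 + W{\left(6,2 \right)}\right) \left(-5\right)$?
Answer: $- \frac{349}{87} \approx -4.0115$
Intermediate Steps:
$W{\left(m,f \right)} = 2$ ($W{\left(m,f \right)} = 1 \cdot 2 = 2$)
$M = -2$ ($M = 3 + \left(-1 + 2\right) \left(-5\right) = 3 + 1 \left(-5\right) = 3 - 5 = -2$)
$\frac{59 - 24}{-70 - 17} y{\left(5 \right)} + M = \frac{59 - 24}{-70 - 17} \cdot 5 - 2 = \frac{35}{-87} \cdot 5 - 2 = 35 \left(- \frac{1}{87}\right) 5 - 2 = \left(- \frac{35}{87}\right) 5 - 2 = - \frac{175}{87} - 2 = - \frac{349}{87}$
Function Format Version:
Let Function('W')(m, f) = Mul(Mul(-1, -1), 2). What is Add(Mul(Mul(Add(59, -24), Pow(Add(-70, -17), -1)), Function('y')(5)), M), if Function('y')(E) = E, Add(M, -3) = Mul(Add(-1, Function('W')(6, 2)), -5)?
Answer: Rational(-349, 87) ≈ -4.0115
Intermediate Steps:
Function('W')(m, f) = 2 (Function('W')(m, f) = Mul(1, 2) = 2)
M = -2 (M = Add(3, Mul(Add(-1, 2), -5)) = Add(3, Mul(1, -5)) = Add(3, -5) = -2)
Add(Mul(Mul(Add(59, -24), Pow(Add(-70, -17), -1)), Function('y')(5)), M) = Add(Mul(Mul(Add(59, -24), Pow(Add(-70, -17), -1)), 5), -2) = Add(Mul(Mul(35, Pow(-87, -1)), 5), -2) = Add(Mul(Mul(35, Rational(-1, 87)), 5), -2) = Add(Mul(Rational(-35, 87), 5), -2) = Add(Rational(-175, 87), -2) = Rational(-349, 87)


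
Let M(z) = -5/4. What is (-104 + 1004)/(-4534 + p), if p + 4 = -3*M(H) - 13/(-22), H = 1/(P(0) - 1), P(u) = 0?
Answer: -39600/199481 ≈ -0.19852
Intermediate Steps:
H = -1 (H = 1/(0 - 1) = 1/(-1) = -1)
M(z) = -5/4 (M(z) = -5*¼ = -5/4)
p = 15/44 (p = -4 + (-3*(-5/4) - 13/(-22)) = -4 + (15/4 - 13*(-1/22)) = -4 + (15/4 + 13/22) = -4 + 191/44 = 15/44 ≈ 0.34091)
(-104 + 1004)/(-4534 + p) = (-104 + 1004)/(-4534 + 15/44) = 900/(-199481/44) = 900*(-44/199481) = -39600/199481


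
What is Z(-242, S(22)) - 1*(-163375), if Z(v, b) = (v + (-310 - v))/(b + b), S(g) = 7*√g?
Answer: 163375 - 155*√22/154 ≈ 1.6337e+5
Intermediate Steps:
Z(v, b) = -155/b (Z(v, b) = -310*1/(2*b) = -155/b)
Z(-242, S(22)) - 1*(-163375) = -155*√22/154 - 1*(-163375) = -155*√22/154 + 163375 = 163375 - 155*√22/154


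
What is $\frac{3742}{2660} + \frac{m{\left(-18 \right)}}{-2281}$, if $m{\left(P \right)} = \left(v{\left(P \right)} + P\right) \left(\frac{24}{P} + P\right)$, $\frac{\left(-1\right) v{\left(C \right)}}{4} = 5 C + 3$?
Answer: $\frac{12753151}{3033730} \approx 4.2038$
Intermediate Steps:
$v{\left(C \right)} = -12 - 20 C$ ($v{\left(C \right)} = - 4 \left(5 C + 3\right) = - 4 \left(3 + 5 C\right) = -12 - 20 C$)
$m{\left(P \right)} = \left(-12 - 19 P\right) \left(P + \frac{24}{P}\right)$ ($m{\left(P \right)} = \left(\left(-12 - 20 P\right) + P\right) \left(\frac{24}{P} + P\right) = \left(-12 - 19 P\right) \left(P + \frac{24}{P}\right)$)
$\frac{3742}{2660} + \frac{m{\left(-18 \right)}}{-2281} = \frac{3742}{2660} + \frac{-456 - \frac{288}{-18} - 19 \left(-18\right)^{2} - -216}{-2281} = 3742 \cdot \frac{1}{2660} + \left(-456 - -16 - 6156 + 216\right) \left(- \frac{1}{2281}\right) = \frac{1871}{1330} + \left(-456 + 16 - 6156 + 216\right) \left(- \frac{1}{2281}\right) = \frac{1871}{1330} - - \frac{6380}{2281} = \frac{1871}{1330} + \frac{6380}{2281} = \frac{12753151}{3033730}$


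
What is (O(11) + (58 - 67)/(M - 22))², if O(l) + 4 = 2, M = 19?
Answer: 1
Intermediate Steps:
O(l) = -2 (O(l) = -4 + 2 = -2)
(O(11) + (58 - 67)/(M - 22))² = (-2 + (58 - 67)/(19 - 22))² = (-2 - 9/(-3))² = (-2 - 9*(-⅓))² = (-2 + 3)² = 1² = 1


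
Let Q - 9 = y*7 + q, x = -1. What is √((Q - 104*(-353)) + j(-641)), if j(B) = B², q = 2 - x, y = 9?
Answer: 2*√111917 ≈ 669.08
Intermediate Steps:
q = 3 (q = 2 - 1*(-1) = 2 + 1 = 3)
Q = 75 (Q = 9 + (9*7 + 3) = 9 + (63 + 3) = 9 + 66 = 75)
√((Q - 104*(-353)) + j(-641)) = √((75 - 104*(-353)) + (-641)²) = √((75 + 36712) + 410881) = √(36787 + 410881) = √447668 = 2*√111917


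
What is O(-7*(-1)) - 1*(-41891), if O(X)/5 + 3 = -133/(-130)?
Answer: 1088909/26 ≈ 41881.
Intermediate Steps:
O(X) = -257/26 (O(X) = -15 + 5*(-133/(-130)) = -15 + 5*(-133*(-1/130)) = -15 + 5*(133/130) = -15 + 133/26 = -257/26)
O(-7*(-1)) - 1*(-41891) = -257/26 - 1*(-41891) = -257/26 + 41891 = 1088909/26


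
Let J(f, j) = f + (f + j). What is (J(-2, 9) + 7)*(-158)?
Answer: -1896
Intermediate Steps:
J(f, j) = j + 2*f
(J(-2, 9) + 7)*(-158) = ((9 + 2*(-2)) + 7)*(-158) = ((9 - 4) + 7)*(-158) = (5 + 7)*(-158) = 12*(-158) = -1896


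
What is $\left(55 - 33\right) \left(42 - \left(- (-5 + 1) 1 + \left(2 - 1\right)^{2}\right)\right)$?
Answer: $814$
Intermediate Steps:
$\left(55 - 33\right) \left(42 - \left(- (-5 + 1) 1 + \left(2 - 1\right)^{2}\right)\right) = 22 \left(42 - \left(\left(-1\right) \left(-4\right) 1 + 1^{2}\right)\right) = 22 \left(42 - \left(4 \cdot 1 + 1\right)\right) = 22 \left(42 - \left(4 + 1\right)\right) = 22 \left(42 - 5\right) = 22 \cdot 37 = 814$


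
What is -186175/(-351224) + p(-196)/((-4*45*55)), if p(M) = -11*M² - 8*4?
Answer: 37568301173/869279400 ≈ 43.218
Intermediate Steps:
p(M) = -32 - 11*M² (p(M) = -11*M² - 32 = -32 - 11*M²)
-186175/(-351224) + p(-196)/((-4*45*55)) = -186175/(-351224) + (-32 - 11*(-196)²)/((-4*45*55)) = -186175*(-1/351224) + (-32 - 11*38416)/((-180*55)) = 186175/351224 + (-32 - 422576)/(-9900) = 186175/351224 - 422608*(-1/9900) = 186175/351224 + 105652/2475 = 37568301173/869279400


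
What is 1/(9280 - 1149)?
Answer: 1/8131 ≈ 0.00012299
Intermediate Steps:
1/(9280 - 1149) = 1/8131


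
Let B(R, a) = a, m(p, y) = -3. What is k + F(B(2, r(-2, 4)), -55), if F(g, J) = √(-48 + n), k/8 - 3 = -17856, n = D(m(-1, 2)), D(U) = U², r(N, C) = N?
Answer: -142824 + I*√39 ≈ -1.4282e+5 + 6.245*I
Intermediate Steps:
n = 9 (n = (-3)² = 9)
k = -142824 (k = 24 + 8*(-17856) = 24 - 142848 = -142824)
F(g, J) = I*√39 (F(g, J) = √(-48 + 9) = √(-39) = I*√39)
k + F(B(2, r(-2, 4)), -55) = -142824 + I*√39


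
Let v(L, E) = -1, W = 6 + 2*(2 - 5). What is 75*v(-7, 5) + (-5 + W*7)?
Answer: -80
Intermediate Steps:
W = 0 (W = 6 + 2*(-3) = 6 - 6 = 0)
75*v(-7, 5) + (-5 + W*7) = 75*(-1) + (-5 + 0*7) = -75 + (-5 + 0) = -75 - 5 = -80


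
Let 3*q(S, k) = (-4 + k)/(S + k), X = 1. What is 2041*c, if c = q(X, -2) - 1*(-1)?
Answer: 6123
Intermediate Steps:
q(S, k) = (-4 + k)/(3*(S + k)) (q(S, k) = ((-4 + k)/(S + k))/3 = (-4 + k)/(3*(S + k)))
c = 3 (c = (-4 - 2)/(3*(1 - 2)) - 1*(-1) = (⅓)*(-6)/(-1) + 1 = (⅓)*(-1)*(-6) + 1 = 2 + 1 = 3)
2041*c = 2041*3 = 6123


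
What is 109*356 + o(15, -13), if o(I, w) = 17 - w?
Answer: 38834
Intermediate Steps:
109*356 + o(15, -13) = 109*356 + (17 - 1*(-13)) = 38804 + (17 + 13) = 38804 + 30 = 38834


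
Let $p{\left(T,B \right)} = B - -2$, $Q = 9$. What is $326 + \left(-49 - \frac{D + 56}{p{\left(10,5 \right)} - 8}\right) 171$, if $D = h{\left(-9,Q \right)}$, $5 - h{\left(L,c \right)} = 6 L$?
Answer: $11612$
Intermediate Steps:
$h{\left(L,c \right)} = 5 - 6 L$
$D = 59$ ($D = 5 - -54 = 5 + 54 = 59$)
$p{\left(T,B \right)} = 2 + B$ ($p{\left(T,B \right)} = B + 2 = 2 + B$)
$326 + \left(-49 - \frac{D + 56}{p{\left(10,5 \right)} - 8}\right) 171 = 326 + \left(-49 - \frac{59 + 56}{\left(2 + 5\right) - 8}\right) 171 = 326 + \left(-49 - \frac{115}{7 - 8}\right) 171 = 326 + \left(-49 - \frac{115}{-1}\right) 171 = 326 + \left(-49 - 115 \left(-1\right)\right) 171 = 326 + \left(-49 - -115\right) 171 = 326 + \left(-49 + 115\right) 171 = 326 + 66 \cdot 171 = 326 + 11286 = 11612$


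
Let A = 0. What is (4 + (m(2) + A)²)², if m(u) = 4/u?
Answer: 64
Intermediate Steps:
(4 + (m(2) + A)²)² = (4 + (4/2 + 0)²)² = (4 + (4*(½) + 0)²)² = (4 + (2 + 0)²)² = (4 + 2²)² = (4 + 4)² = 8² = 64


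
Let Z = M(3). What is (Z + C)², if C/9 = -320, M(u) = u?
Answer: 8277129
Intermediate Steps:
Z = 3
C = -2880 (C = 9*(-320) = -2880)
(Z + C)² = (3 - 2880)² = (-2877)² = 8277129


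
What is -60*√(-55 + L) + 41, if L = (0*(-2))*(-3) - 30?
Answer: 41 - 60*I*√85 ≈ 41.0 - 553.17*I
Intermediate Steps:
L = -30 (L = 0*(-3) - 30 = 0 - 30 = -30)
-60*√(-55 + L) + 41 = -60*√(-55 - 30) + 41 = -60*I*√85 + 41 = 41 - 60*I*√85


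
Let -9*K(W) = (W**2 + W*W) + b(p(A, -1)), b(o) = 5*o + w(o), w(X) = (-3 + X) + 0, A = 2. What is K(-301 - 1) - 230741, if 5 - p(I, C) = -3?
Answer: -2259122/9 ≈ -2.5101e+5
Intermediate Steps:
p(I, C) = 8 (p(I, C) = 5 - 1*(-3) = 5 + 3 = 8)
w(X) = -3 + X
b(o) = -3 + 6*o (b(o) = 5*o + (-3 + o) = -3 + 6*o)
K(W) = -5 - 2*W**2/9 (K(W) = -((W**2 + W*W) + (-3 + 6*8))/9 = -((W**2 + W**2) + (-3 + 48))/9 = -(2*W**2 + 45)/9 = -(45 + 2*W**2)/9 = -5 - 2*W**2/9)
K(-301 - 1) - 230741 = (-5 - 2*(-301 - 1)**2/9) - 230741 = (-5 - 2/9*(-302)**2) - 230741 = (-5 - 2/9*91204) - 230741 = (-5 - 182408/9) - 230741 = -182453/9 - 230741 = -2259122/9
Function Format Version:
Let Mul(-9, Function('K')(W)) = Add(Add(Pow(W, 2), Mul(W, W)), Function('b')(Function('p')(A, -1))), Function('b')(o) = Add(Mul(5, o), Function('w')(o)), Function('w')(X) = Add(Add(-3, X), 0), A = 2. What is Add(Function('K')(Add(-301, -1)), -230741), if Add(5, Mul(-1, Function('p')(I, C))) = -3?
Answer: Rational(-2259122, 9) ≈ -2.5101e+5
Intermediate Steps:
Function('p')(I, C) = 8 (Function('p')(I, C) = Add(5, Mul(-1, -3)) = Add(5, 3) = 8)
Function('w')(X) = Add(-3, X)
Function('b')(o) = Add(-3, Mul(6, o)) (Function('b')(o) = Add(Mul(5, o), Add(-3, o)) = Add(-3, Mul(6, o)))
Function('K')(W) = Add(-5, Mul(Rational(-2, 9), Pow(W, 2))) (Function('K')(W) = Mul(Rational(-1, 9), Add(Add(Pow(W, 2), Mul(W, W)), Add(-3, Mul(6, 8)))) = Mul(Rational(-1, 9), Add(Add(Pow(W, 2), Pow(W, 2)), Add(-3, 48))) = Mul(Rational(-1, 9), Add(Mul(2, Pow(W, 2)), 45)) = Mul(Rational(-1, 9), Add(45, Mul(2, Pow(W, 2)))) = Add(-5, Mul(Rational(-2, 9), Pow(W, 2))))
Add(Function('K')(Add(-301, -1)), -230741) = Add(Add(-5, Mul(Rational(-2, 9), Pow(Add(-301, -1), 2))), -230741) = Add(Add(-5, Mul(Rational(-2, 9), Pow(-302, 2))), -230741) = Add(Add(-5, Mul(Rational(-2, 9), 91204)), -230741) = Add(Add(-5, Rational(-182408, 9)), -230741) = Add(Rational(-182453, 9), -230741) = Rational(-2259122, 9)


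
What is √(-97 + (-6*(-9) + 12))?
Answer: I*√31 ≈ 5.5678*I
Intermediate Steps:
√(-97 + (-6*(-9) + 12)) = √(-97 + (54 + 12)) = √(-97 + 66) = √(-31) = I*√31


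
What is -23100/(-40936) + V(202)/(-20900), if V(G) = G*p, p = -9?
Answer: 2487552/3819475 ≈ 0.65128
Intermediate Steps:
V(G) = -9*G (V(G) = G*(-9) = -9*G)
-23100/(-40936) + V(202)/(-20900) = -23100/(-40936) - 9*202/(-20900) = -23100*(-1/40936) - 1818*(-1/20900) = 825/1462 + 909/10450 = 2487552/3819475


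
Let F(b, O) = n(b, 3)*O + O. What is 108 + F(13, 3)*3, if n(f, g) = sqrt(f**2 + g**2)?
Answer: 117 + 9*sqrt(178) ≈ 237.07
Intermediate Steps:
F(b, O) = O + O*sqrt(9 + b**2) (F(b, O) = sqrt(b**2 + 3**2)*O + O = sqrt(b**2 + 9)*O + O = sqrt(9 + b**2)*O + O = O*sqrt(9 + b**2) + O = O + O*sqrt(9 + b**2))
108 + F(13, 3)*3 = 108 + (3*(1 + sqrt(9 + 13**2)))*3 = 108 + (3*(1 + sqrt(9 + 169)))*3 = 108 + (3*(1 + sqrt(178)))*3 = 108 + (3 + 3*sqrt(178))*3 = 108 + (9 + 9*sqrt(178)) = 117 + 9*sqrt(178)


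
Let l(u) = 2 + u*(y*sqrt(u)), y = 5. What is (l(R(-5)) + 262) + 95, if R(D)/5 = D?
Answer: 359 - 625*I ≈ 359.0 - 625.0*I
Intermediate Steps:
R(D) = 5*D
l(u) = 2 + 5*u**(3/2) (l(u) = 2 + u*(5*sqrt(u)) = 2 + 5*u**(3/2))
(l(R(-5)) + 262) + 95 = ((2 + 5*(5*(-5))**(3/2)) + 262) + 95 = ((2 + 5*(-25)**(3/2)) + 262) + 95 = ((2 + 5*(-125*I)) + 262) + 95 = ((2 - 625*I) + 262) + 95 = (264 - 625*I) + 95 = 359 - 625*I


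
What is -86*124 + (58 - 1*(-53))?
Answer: -10553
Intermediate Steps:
-86*124 + (58 - 1*(-53)) = -10664 + (58 + 53) = -10664 + 111 = -10553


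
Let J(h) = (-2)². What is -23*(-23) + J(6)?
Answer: 533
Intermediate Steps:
J(h) = 4
-23*(-23) + J(6) = -23*(-23) + 4 = 529 + 4 = 533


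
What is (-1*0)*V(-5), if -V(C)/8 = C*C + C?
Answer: 0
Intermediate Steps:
V(C) = -8*C - 8*C**2 (V(C) = -8*(C*C + C) = -8*(C**2 + C) = -8*(C + C**2) = -8*C - 8*C**2)
(-1*0)*V(-5) = (-1*0)*(-8*(-5)*(1 - 5)) = 0*(-8*(-5)*(-4)) = 0*(-160) = 0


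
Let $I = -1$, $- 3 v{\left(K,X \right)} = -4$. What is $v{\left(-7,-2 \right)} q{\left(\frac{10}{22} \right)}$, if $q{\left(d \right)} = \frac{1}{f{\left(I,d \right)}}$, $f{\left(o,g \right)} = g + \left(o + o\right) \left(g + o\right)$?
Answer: $\frac{44}{51} \approx 0.86275$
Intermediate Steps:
$v{\left(K,X \right)} = \frac{4}{3}$ ($v{\left(K,X \right)} = \left(- \frac{1}{3}\right) \left(-4\right) = \frac{4}{3}$)
$f{\left(o,g \right)} = g + 2 o \left(g + o\right)$
$q{\left(d \right)} = \frac{1}{2 - d}$ ($q{\left(d \right)} = \frac{1}{d + 2 \left(-1\right)^{2} + 2 d \left(-1\right)} = \frac{1}{d + 2 \cdot 1 - 2 d} = \frac{1}{d + 2 - 2 d} = \frac{1}{2 - d}$)
$v{\left(-7,-2 \right)} q{\left(\frac{10}{22} \right)} = \frac{4}{3 \left(2 - \frac{10}{22}\right)} = \frac{4}{3 \left(2 - 10 \cdot \frac{1}{22}\right)} = \frac{4}{3 \left(2 - \frac{5}{11}\right)} = \frac{4}{3 \cdot \frac{17}{11}} = \frac{4}{3} \cdot \frac{11}{17} = \frac{44}{51}$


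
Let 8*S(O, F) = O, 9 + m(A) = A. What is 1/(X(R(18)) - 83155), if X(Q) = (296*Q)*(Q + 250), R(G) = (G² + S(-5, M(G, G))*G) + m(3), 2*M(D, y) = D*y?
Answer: 2/100937263 ≈ 1.9814e-8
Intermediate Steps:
M(D, y) = D*y/2 (M(D, y) = (D*y)/2 = D*y/2)
m(A) = -9 + A
S(O, F) = O/8
R(G) = -6 + G² - 5*G/8 (R(G) = (G² + ((⅛)*(-5))*G) + (-9 + 3) = (G² - 5*G/8) - 6 = -6 + G² - 5*G/8)
X(Q) = 296*Q*(250 + Q) (X(Q) = (296*Q)*(250 + Q) = 296*Q*(250 + Q))
1/(X(R(18)) - 83155) = 1/(296*(-6 + 18² - 5/8*18)*(250 + (-6 + 18² - 5/8*18)) - 83155) = 1/(296*(-6 + 324 - 45/4)*(250 + (-6 + 324 - 45/4)) - 83155) = 1/(296*(1227/4)*(250 + 1227/4) - 83155) = 1/(296*(1227/4)*(2227/4) - 83155) = 1/(101103573/2 - 83155) = 1/(100937263/2) = 2/100937263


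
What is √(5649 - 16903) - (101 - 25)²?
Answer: -5776 + I*√11254 ≈ -5776.0 + 106.08*I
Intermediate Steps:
√(5649 - 16903) - (101 - 25)² = √(-11254) - 1*76² = I*√11254 - 1*5776 = I*√11254 - 5776 = -5776 + I*√11254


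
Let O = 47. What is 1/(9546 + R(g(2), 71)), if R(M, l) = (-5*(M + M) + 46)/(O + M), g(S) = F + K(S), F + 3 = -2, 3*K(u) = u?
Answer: 32/305539 ≈ 0.00010473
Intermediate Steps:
K(u) = u/3
F = -5 (F = -3 - 2 = -5)
g(S) = -5 + S/3
R(M, l) = (46 - 10*M)/(47 + M) (R(M, l) = (-5*(M + M) + 46)/(47 + M) = (-10*M + 46)/(47 + M) = (46 - 10*M)/(47 + M))
1/(9546 + R(g(2), 71)) = 1/(9546 + 2*(23 - 5*(-5 + (1/3)*2))/(47 + (-5 + (1/3)*2))) = 1/(9546 + 2*(23 - 5*(-5 + 2/3))/(47 + (-5 + 2/3))) = 1/(9546 + 2*(23 - 5*(-13/3))/(47 - 13/3)) = 1/(9546 + 2*(23 + 65/3)/(128/3)) = 1/(9546 + 2*(3/128)*(134/3)) = 1/(9546 + 67/32) = 1/(305539/32) = 32/305539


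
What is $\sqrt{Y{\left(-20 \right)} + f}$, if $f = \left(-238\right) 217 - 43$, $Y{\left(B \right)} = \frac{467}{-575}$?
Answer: $\frac{i \sqrt{683597766}}{115} \approx 227.35 i$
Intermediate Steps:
$Y{\left(B \right)} = - \frac{467}{575}$ ($Y{\left(B \right)} = 467 \left(- \frac{1}{575}\right) = - \frac{467}{575}$)
$f = -51689$ ($f = -51646 - 43 = -51689$)
$\sqrt{Y{\left(-20 \right)} + f} = \sqrt{- \frac{467}{575} - 51689} = \sqrt{- \frac{29721642}{575}} = \frac{i \sqrt{683597766}}{115}$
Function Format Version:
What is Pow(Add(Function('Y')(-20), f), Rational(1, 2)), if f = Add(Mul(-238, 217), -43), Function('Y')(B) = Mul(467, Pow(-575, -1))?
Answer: Mul(Rational(1, 115), I, Pow(683597766, Rational(1, 2))) ≈ Mul(227.35, I)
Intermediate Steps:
Function('Y')(B) = Rational(-467, 575) (Function('Y')(B) = Mul(467, Rational(-1, 575)) = Rational(-467, 575))
f = -51689 (f = Add(-51646, -43) = -51689)
Pow(Add(Function('Y')(-20), f), Rational(1, 2)) = Pow(Add(Rational(-467, 575), -51689), Rational(1, 2)) = Pow(Rational(-29721642, 575), Rational(1, 2)) = Mul(Rational(1, 115), I, Pow(683597766, Rational(1, 2)))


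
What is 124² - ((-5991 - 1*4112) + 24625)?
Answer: 854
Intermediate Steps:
124² - ((-5991 - 1*4112) + 24625) = 15376 - ((-5991 - 4112) + 24625) = 15376 - (-10103 + 24625) = 15376 - 1*14522 = 15376 - 14522 = 854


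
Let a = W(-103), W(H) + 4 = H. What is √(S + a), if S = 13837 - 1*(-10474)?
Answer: 2*√6051 ≈ 155.58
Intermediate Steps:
W(H) = -4 + H
S = 24311 (S = 13837 + 10474 = 24311)
a = -107 (a = -4 - 103 = -107)
√(S + a) = √(24311 - 107) = √24204 = 2*√6051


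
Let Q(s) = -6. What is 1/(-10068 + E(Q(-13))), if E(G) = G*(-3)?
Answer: -1/10050 ≈ -9.9503e-5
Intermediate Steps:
E(G) = -3*G
1/(-10068 + E(Q(-13))) = 1/(-10068 - 3*(-6)) = 1/(-10068 + 18) = 1/(-10050) = -1/10050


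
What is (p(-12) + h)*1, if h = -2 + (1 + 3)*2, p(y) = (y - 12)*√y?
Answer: 6 - 48*I*√3 ≈ 6.0 - 83.138*I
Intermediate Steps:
p(y) = √y*(-12 + y) (p(y) = (-12 + y)*√y = √y*(-12 + y))
h = 6 (h = -2 + 4*2 = -2 + 8 = 6)
(p(-12) + h)*1 = (√(-12)*(-12 - 12) + 6)*1 = ((2*I*√3)*(-24) + 6)*1 = (-48*I*√3 + 6)*1 = (6 - 48*I*√3)*1 = 6 - 48*I*√3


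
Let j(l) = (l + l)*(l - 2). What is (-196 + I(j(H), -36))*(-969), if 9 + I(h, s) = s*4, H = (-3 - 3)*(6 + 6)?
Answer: 338181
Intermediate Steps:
H = -72 (H = -6*12 = -72)
j(l) = 2*l*(-2 + l) (j(l) = (2*l)*(-2 + l) = 2*l*(-2 + l))
I(h, s) = -9 + 4*s (I(h, s) = -9 + s*4 = -9 + 4*s)
(-196 + I(j(H), -36))*(-969) = (-196 + (-9 + 4*(-36)))*(-969) = (-196 + (-9 - 144))*(-969) = (-196 - 153)*(-969) = -349*(-969) = 338181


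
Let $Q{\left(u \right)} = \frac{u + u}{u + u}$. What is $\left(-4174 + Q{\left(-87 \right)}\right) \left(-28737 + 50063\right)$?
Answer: $-88993398$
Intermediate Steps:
$Q{\left(u \right)} = 1$ ($Q{\left(u \right)} = \frac{2 u}{2 u} = 2 u \frac{1}{2 u} = 1$)
$\left(-4174 + Q{\left(-87 \right)}\right) \left(-28737 + 50063\right) = \left(-4174 + 1\right) \left(-28737 + 50063\right) = \left(-4173\right) 21326 = -88993398$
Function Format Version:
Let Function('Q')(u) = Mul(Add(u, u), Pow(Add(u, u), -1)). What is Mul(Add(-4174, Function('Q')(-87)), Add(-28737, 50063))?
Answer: -88993398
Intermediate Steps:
Function('Q')(u) = 1 (Function('Q')(u) = Mul(Mul(2, u), Pow(Mul(2, u), -1)) = Mul(Mul(2, u), Mul(Rational(1, 2), Pow(u, -1))) = 1)
Mul(Add(-4174, Function('Q')(-87)), Add(-28737, 50063)) = Mul(Add(-4174, 1), Add(-28737, 50063)) = Mul(-4173, 21326) = -88993398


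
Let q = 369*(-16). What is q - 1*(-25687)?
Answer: 19783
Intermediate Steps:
q = -5904
q - 1*(-25687) = -5904 - 1*(-25687) = -5904 + 25687 = 19783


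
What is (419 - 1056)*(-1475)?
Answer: 939575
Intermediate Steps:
(419 - 1056)*(-1475) = -637*(-1475) = 939575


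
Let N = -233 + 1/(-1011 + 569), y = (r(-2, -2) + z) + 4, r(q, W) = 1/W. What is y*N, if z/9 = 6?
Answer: -11843505/884 ≈ -13398.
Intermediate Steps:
z = 54 (z = 9*6 = 54)
y = 115/2 (y = (1/(-2) + 54) + 4 = (-½ + 54) + 4 = 107/2 + 4 = 115/2 ≈ 57.500)
N = -102987/442 (N = -233 + 1/(-442) = -233 - 1/442 = -102987/442 ≈ -233.00)
y*N = (115/2)*(-102987/442) = -11843505/884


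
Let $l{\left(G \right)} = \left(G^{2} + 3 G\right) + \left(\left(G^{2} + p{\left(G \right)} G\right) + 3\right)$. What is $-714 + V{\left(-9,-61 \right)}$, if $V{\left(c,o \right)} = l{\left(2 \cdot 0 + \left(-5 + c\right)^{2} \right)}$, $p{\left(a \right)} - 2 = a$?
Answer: $115517$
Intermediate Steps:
$p{\left(a \right)} = 2 + a$
$l{\left(G \right)} = 3 + 2 G^{2} + 3 G + G \left(2 + G\right)$ ($l{\left(G \right)} = \left(G^{2} + 3 G\right) + \left(\left(G^{2} + \left(2 + G\right) G\right) + 3\right) = \left(G^{2} + 3 G\right) + \left(\left(G^{2} + G \left(2 + G\right)\right) + 3\right) = \left(G^{2} + 3 G\right) + \left(3 + G^{2} + G \left(2 + G\right)\right) = 3 + 2 G^{2} + 3 G + G \left(2 + G\right)$)
$V{\left(c,o \right)} = 3 + 3 \left(-5 + c\right)^{4} + 5 \left(-5 + c\right)^{2}$ ($V{\left(c,o \right)} = 3 + 3 \left(2 \cdot 0 + \left(-5 + c\right)^{2}\right)^{2} + 5 \left(2 \cdot 0 + \left(-5 + c\right)^{2}\right) = 3 + 3 \left(0 + \left(-5 + c\right)^{2}\right)^{2} + 5 \left(0 + \left(-5 + c\right)^{2}\right) = 3 + 3 \left(\left(-5 + c\right)^{2}\right)^{2} + 5 \left(-5 + c\right)^{2} = 3 + 3 \left(-5 + c\right)^{4} + 5 \left(-5 + c\right)^{2}$)
$-714 + V{\left(-9,-61 \right)} = -714 + \left(2003 - -13950 - 60 \left(-9\right)^{3} + 3 \left(-9\right)^{4} + 455 \left(-9\right)^{2}\right) = -714 + \left(2003 + 13950 - -43740 + 3 \cdot 6561 + 455 \cdot 81\right) = -714 + \left(2003 + 13950 + 43740 + 19683 + 36855\right) = -714 + 116231 = 115517$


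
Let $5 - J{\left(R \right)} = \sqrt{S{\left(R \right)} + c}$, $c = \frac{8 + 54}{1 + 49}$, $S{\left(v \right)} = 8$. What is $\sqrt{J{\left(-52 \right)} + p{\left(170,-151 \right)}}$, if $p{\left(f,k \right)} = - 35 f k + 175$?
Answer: $\frac{\sqrt{22465750 - 5 \sqrt{231}}}{5} \approx 947.96$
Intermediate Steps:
$p{\left(f,k \right)} = 175 - 35 f k$ ($p{\left(f,k \right)} = - 35 f k + 175 = 175 - 35 f k$)
$c = \frac{31}{25}$ ($c = \frac{62}{50} = 62 \cdot \frac{1}{50} = \frac{31}{25} \approx 1.24$)
$J{\left(R \right)} = 5 - \frac{\sqrt{231}}{5}$ ($J{\left(R \right)} = 5 - \sqrt{8 + \frac{31}{25}} = 5 - \sqrt{\frac{231}{25}} = 5 - \frac{\sqrt{231}}{5}$)
$\sqrt{J{\left(-52 \right)} + p{\left(170,-151 \right)}} = \sqrt{\left(5 - \frac{\sqrt{231}}{5}\right) - \left(-175 + 5950 \left(-151\right)\right)} = \sqrt{\left(5 - \frac{\sqrt{231}}{5}\right) + \left(175 + 898450\right)} = \sqrt{\left(5 - \frac{\sqrt{231}}{5}\right) + 898625} = \sqrt{898630 - \frac{\sqrt{231}}{5}}$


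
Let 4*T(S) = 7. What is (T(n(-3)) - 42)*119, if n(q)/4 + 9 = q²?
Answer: -19159/4 ≈ -4789.8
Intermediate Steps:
n(q) = -36 + 4*q²
T(S) = 7/4 (T(S) = (¼)*7 = 7/4)
(T(n(-3)) - 42)*119 = (7/4 - 42)*119 = -161/4*119 = -19159/4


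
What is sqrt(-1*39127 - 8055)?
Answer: I*sqrt(47182) ≈ 217.21*I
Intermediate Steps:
sqrt(-1*39127 - 8055) = sqrt(-39127 - 8055) = sqrt(-47182) = I*sqrt(47182)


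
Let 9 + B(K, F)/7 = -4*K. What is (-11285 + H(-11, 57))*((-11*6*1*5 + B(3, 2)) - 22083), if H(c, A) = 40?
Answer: 253687200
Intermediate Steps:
B(K, F) = -63 - 28*K (B(K, F) = -63 + 7*(-4*K) = -63 - 28*K)
(-11285 + H(-11, 57))*((-11*6*1*5 + B(3, 2)) - 22083) = (-11285 + 40)*((-11*6*1*5 + (-63 - 28*3)) - 22083) = -11245*((-66*5 + (-63 - 84)) - 22083) = -11245*((-11*30 - 147) - 22083) = -11245*((-330 - 147) - 22083) = -11245*(-477 - 22083) = -11245*(-22560) = 253687200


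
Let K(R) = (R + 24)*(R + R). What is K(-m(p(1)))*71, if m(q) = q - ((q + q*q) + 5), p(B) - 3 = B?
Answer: 134190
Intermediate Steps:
p(B) = 3 + B
m(q) = -5 - q² (m(q) = q - ((q + q²) + 5) = q - (5 + q + q²) = q + (-5 - q - q²) = -5 - q²)
K(R) = 2*R*(24 + R) (K(R) = (24 + R)*(2*R) = 2*R*(24 + R))
K(-m(p(1)))*71 = (2*(-(-5 - (3 + 1)²))*(24 - (-5 - (3 + 1)²)))*71 = (2*(-(-5 - 1*4²))*(24 - (-5 - 1*4²)))*71 = (2*(-(-5 - 1*16))*(24 - (-5 - 1*16)))*71 = (2*(-(-5 - 16))*(24 - (-5 - 16)))*71 = (2*(-1*(-21))*(24 - 1*(-21)))*71 = (2*21*(24 + 21))*71 = (2*21*45)*71 = 1890*71 = 134190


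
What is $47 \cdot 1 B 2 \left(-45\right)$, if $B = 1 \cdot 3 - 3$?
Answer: $0$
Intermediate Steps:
$B = 0$ ($B = 3 - 3 = 0$)
$47 \cdot 1 B 2 \left(-45\right) = 47 \cdot 1 \cdot 0 \cdot 2 \left(-45\right) = 47 \cdot 0 \cdot 2 \left(-45\right) = 47 \cdot 0 \left(-45\right) = 0 \left(-45\right) = 0$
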